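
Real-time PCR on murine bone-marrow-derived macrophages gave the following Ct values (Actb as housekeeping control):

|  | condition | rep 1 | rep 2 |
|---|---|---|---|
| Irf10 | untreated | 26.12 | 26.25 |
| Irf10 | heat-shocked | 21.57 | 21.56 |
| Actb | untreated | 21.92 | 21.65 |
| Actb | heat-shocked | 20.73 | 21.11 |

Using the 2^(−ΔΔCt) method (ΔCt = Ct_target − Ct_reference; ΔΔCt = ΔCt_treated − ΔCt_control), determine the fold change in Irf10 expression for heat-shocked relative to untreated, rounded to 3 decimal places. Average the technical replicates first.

Mean Ct: Irf10 untreated 26.185; Irf10 heat-shocked 21.565; Actb untreated 21.785; Actb heat-shocked 20.920
ΔCt(untreated) = 26.185 − 21.785 = 4.400
ΔCt(heat-shocked) = 21.565 − 20.920 = 0.645
ΔΔCt = 0.645 − 4.400 = -3.755
Fold change = 2^(−(-3.755)) = 2^3.755 = 13.5011

13.501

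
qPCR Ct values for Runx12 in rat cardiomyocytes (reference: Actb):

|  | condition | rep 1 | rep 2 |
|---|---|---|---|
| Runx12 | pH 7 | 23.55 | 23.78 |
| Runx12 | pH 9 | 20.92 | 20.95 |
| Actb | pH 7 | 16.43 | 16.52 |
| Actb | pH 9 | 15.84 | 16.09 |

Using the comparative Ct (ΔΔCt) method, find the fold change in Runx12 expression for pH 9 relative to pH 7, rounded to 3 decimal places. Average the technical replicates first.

4.659

Mean Ct: Runx12 pH 7 23.665; Runx12 pH 9 20.935; Actb pH 7 16.475; Actb pH 9 15.965
ΔCt(pH 7) = 23.665 − 16.475 = 7.190
ΔCt(pH 9) = 20.935 − 15.965 = 4.970
ΔΔCt = 4.970 − 7.190 = -2.220
Fold change = 2^(−(-2.220)) = 2^2.220 = 4.6589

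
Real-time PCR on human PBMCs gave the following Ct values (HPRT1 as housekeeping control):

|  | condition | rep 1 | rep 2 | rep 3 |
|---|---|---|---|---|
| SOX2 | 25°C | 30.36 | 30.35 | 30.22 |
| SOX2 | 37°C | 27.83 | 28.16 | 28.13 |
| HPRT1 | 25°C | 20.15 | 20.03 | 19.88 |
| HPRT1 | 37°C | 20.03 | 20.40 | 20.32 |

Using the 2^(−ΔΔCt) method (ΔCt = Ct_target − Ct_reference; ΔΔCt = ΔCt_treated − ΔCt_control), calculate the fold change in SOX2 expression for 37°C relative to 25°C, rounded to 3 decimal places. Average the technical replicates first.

5.657

Mean Ct: SOX2 25°C 30.310; SOX2 37°C 28.040; HPRT1 25°C 20.020; HPRT1 37°C 20.250
ΔCt(25°C) = 30.310 − 20.020 = 10.290
ΔCt(37°C) = 28.040 − 20.250 = 7.790
ΔΔCt = 7.790 − 10.290 = -2.500
Fold change = 2^(−(-2.500)) = 2^2.500 = 5.6569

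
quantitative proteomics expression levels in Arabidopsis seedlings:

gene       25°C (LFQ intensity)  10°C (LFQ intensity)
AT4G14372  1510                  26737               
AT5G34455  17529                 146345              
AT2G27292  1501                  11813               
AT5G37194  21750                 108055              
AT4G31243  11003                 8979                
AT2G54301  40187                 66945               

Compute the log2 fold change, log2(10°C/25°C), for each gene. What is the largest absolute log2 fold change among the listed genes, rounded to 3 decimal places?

log2(26737/1510) = 4.146  (AT4G14372)
log2(146345/17529) = 3.062  (AT5G34455)
log2(11813/1501) = 2.976  (AT2G27292)
log2(108055/21750) = 2.313  (AT5G37194)
log2(8979/11003) = -0.293  (AT4G31243)
log2(66945/40187) = 0.736  (AT2G54301)
The largest magnitude belongs to AT4G14372.

4.146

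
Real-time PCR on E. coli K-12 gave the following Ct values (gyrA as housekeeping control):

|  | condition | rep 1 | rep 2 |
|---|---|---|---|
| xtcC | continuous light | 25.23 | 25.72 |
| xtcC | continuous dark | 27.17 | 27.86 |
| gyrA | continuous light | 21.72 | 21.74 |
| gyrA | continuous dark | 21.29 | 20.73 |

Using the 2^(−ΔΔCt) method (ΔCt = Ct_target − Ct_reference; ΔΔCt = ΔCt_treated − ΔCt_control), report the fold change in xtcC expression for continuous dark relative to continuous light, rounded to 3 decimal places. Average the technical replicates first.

0.148

Mean Ct: xtcC continuous light 25.475; xtcC continuous dark 27.515; gyrA continuous light 21.730; gyrA continuous dark 21.010
ΔCt(continuous light) = 25.475 − 21.730 = 3.745
ΔCt(continuous dark) = 27.515 − 21.010 = 6.505
ΔΔCt = 6.505 − 3.745 = 2.760
Fold change = 2^(−2.760) = 0.1476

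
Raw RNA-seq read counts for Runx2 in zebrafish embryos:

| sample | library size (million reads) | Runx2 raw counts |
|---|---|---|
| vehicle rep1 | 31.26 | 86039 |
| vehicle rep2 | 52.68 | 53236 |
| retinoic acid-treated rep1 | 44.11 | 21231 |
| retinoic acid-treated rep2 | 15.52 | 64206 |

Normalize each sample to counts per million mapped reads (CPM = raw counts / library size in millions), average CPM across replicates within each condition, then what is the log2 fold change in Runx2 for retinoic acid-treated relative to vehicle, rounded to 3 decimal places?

CPM(vehicle rep1) = 86039 / 31.26 = 2752.3672
CPM(vehicle rep2) = 53236 / 52.68 = 1010.5543
CPM(retinoic acid-treated rep1) = 21231 / 44.11 = 481.3194
CPM(retinoic acid-treated rep2) = 64206 / 15.52 = 4136.9845
mean CPM(vehicle) = 1881.4608; mean CPM(retinoic acid-treated) = 2309.1520
Fold change = 2309.1520 / 1881.4608 = 1.22732
log2(1.22732) = 0.2955

0.296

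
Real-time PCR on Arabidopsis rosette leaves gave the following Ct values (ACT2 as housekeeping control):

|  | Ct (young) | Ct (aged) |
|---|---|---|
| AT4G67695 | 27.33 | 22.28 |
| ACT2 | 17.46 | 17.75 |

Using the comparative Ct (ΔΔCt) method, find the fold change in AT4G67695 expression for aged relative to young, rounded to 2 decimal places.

ΔCt(young) = 27.330 − 17.460 = 9.870
ΔCt(aged) = 22.280 − 17.750 = 4.530
ΔΔCt = 4.530 − 9.870 = -5.340
Fold change = 2^(−(-5.340)) = 2^5.340 = 40.504

40.50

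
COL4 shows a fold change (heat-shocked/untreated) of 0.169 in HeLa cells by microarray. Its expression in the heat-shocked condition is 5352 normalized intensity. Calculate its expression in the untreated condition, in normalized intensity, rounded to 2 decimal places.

31668.64

untreated expression = 5352 / 0.169 = 31668.64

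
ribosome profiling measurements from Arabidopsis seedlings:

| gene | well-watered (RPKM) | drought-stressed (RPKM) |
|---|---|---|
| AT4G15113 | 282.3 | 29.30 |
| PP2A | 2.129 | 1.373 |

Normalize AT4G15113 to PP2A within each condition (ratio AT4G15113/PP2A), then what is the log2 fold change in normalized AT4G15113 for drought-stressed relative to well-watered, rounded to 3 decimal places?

AT4G15113/PP2A (well-watered) = 282.3 / 2.129 = 132.6
AT4G15113/PP2A (drought-stressed) = 29.30 / 1.373 = 21.34
Fold change = 21.34 / 132.6 = 0.1609
log2(0.1609) = -2.6354

-2.635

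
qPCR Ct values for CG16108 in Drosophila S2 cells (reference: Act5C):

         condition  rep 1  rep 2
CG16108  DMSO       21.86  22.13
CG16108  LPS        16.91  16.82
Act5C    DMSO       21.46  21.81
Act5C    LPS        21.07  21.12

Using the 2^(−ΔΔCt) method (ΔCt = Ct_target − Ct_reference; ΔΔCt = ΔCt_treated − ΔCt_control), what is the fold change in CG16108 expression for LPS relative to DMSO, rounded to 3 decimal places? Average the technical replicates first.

24.084

Mean Ct: CG16108 DMSO 21.995; CG16108 LPS 16.865; Act5C DMSO 21.635; Act5C LPS 21.095
ΔCt(DMSO) = 21.995 − 21.635 = 0.360
ΔCt(LPS) = 16.865 − 21.095 = -4.230
ΔΔCt = -4.230 − 0.360 = -4.590
Fold change = 2^(−(-4.590)) = 2^4.590 = 24.0839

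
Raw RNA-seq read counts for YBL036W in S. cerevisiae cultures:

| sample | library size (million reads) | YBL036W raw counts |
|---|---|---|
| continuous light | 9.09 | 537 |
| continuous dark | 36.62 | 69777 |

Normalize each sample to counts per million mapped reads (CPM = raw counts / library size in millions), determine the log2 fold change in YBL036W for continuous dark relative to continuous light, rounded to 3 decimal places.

5.011

CPM(continuous light) = 537 / 9.09 = 59.0759
CPM(continuous dark) = 69777 / 36.62 = 1905.4342
Fold change = 1905.4342 / 59.0759 = 32.25400
log2(32.25400) = 5.0114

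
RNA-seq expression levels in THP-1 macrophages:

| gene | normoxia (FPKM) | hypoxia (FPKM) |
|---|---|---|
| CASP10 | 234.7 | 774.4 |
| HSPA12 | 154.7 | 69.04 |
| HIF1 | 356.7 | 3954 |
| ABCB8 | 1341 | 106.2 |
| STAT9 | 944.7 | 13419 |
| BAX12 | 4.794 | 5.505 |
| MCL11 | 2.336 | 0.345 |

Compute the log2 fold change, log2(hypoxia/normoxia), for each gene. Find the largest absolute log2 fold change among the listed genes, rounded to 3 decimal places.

3.828

log2(774.4/234.7) = 1.722  (CASP10)
log2(69.04/154.7) = -1.164  (HSPA12)
log2(3954/356.7) = 3.471  (HIF1)
log2(106.2/1341) = -3.658  (ABCB8)
log2(13419/944.7) = 3.828  (STAT9)
log2(5.505/4.794) = 0.200  (BAX12)
log2(0.345/2.336) = -2.759  (MCL11)
The largest magnitude belongs to STAT9.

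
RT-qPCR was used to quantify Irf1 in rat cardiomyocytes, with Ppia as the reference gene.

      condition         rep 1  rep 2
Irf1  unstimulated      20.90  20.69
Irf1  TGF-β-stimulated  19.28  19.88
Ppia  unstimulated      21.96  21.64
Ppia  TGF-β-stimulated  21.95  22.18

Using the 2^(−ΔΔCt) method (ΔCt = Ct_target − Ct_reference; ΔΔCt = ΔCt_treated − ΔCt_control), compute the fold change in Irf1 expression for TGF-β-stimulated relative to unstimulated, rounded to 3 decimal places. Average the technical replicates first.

Mean Ct: Irf1 unstimulated 20.795; Irf1 TGF-β-stimulated 19.580; Ppia unstimulated 21.800; Ppia TGF-β-stimulated 22.065
ΔCt(unstimulated) = 20.795 − 21.800 = -1.005
ΔCt(TGF-β-stimulated) = 19.580 − 22.065 = -2.485
ΔΔCt = -2.485 − (-1.005) = -1.480
Fold change = 2^(−(-1.480)) = 2^1.480 = 2.7895

2.789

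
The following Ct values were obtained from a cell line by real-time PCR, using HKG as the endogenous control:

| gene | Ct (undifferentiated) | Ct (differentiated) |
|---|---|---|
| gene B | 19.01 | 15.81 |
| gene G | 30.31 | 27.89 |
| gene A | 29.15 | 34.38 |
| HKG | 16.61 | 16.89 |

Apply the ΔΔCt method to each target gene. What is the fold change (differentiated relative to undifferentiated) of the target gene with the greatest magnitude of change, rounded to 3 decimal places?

0.032

gene B: ΔΔCt = (15.81−16.89) − (19.01−16.61) = -1.08 − 2.40 = -3.48; fold change = 2^3.48 = 11.158
gene G: ΔΔCt = (27.89−16.89) − (30.31−16.61) = 11.00 − 13.70 = -2.70; fold change = 2^2.70 = 6.498
gene A: ΔΔCt = (34.38−16.89) − (29.15−16.61) = 17.49 − 12.54 = 4.95; fold change = 2^-4.95 = 0.032
gene A has the largest |ΔΔCt| = 4.95.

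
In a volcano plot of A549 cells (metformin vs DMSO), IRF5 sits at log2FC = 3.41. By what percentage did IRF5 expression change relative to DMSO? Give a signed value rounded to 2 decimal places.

962.95%

Fold change = 2^(3.41) = 10.6295
Percent change = (FC − 1) × 100% = (10.6295 − 1) × 100 = 962.95%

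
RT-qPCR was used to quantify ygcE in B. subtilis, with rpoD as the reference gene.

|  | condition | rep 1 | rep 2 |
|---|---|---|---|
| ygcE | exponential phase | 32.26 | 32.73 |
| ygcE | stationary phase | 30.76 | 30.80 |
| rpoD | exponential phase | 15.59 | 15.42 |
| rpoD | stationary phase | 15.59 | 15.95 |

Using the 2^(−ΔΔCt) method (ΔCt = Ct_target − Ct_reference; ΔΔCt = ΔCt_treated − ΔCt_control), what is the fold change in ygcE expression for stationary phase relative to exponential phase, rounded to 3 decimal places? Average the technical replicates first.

3.945

Mean Ct: ygcE exponential phase 32.495; ygcE stationary phase 30.780; rpoD exponential phase 15.505; rpoD stationary phase 15.770
ΔCt(exponential phase) = 32.495 − 15.505 = 16.990
ΔCt(stationary phase) = 30.780 − 15.770 = 15.010
ΔΔCt = 15.010 − 16.990 = -1.980
Fold change = 2^(−(-1.980)) = 2^1.980 = 3.9449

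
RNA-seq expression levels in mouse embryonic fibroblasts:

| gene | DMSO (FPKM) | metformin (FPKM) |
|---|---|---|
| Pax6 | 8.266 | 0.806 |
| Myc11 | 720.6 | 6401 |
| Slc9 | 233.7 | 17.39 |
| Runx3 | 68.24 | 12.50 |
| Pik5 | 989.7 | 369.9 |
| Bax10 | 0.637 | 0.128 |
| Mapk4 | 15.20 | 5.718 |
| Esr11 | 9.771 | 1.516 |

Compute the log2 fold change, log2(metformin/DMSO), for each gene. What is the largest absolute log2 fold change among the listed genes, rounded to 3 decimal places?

3.748

log2(0.806/8.266) = -3.358  (Pax6)
log2(6401/720.6) = 3.151  (Myc11)
log2(17.39/233.7) = -3.748  (Slc9)
log2(12.50/68.24) = -2.449  (Runx3)
log2(369.9/989.7) = -1.420  (Pik5)
log2(0.128/0.637) = -2.315  (Bax10)
log2(5.718/15.20) = -1.410  (Mapk4)
log2(1.516/9.771) = -2.688  (Esr11)
The largest magnitude belongs to Slc9.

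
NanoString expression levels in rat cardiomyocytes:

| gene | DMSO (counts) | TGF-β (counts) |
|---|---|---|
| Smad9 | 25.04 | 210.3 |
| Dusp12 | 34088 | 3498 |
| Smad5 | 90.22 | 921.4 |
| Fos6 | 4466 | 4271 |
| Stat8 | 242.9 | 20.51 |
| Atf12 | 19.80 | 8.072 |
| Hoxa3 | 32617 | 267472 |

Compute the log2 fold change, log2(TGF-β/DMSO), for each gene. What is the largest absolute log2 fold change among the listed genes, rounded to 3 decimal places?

log2(210.3/25.04) = 3.070  (Smad9)
log2(3498/34088) = -3.285  (Dusp12)
log2(921.4/90.22) = 3.352  (Smad5)
log2(4271/4466) = -0.064  (Fos6)
log2(20.51/242.9) = -3.566  (Stat8)
log2(8.072/19.80) = -1.295  (Atf12)
log2(267472/32617) = 3.036  (Hoxa3)
The largest magnitude belongs to Stat8.

3.566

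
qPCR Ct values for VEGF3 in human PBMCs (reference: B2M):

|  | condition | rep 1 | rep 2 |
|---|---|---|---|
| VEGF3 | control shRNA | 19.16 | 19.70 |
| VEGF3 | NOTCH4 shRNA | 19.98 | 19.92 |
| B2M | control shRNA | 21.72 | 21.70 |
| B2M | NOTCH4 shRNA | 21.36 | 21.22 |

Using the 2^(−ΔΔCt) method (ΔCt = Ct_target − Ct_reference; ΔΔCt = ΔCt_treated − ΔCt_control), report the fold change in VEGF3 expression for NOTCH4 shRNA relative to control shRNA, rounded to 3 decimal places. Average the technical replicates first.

0.521

Mean Ct: VEGF3 control shRNA 19.430; VEGF3 NOTCH4 shRNA 19.950; B2M control shRNA 21.710; B2M NOTCH4 shRNA 21.290
ΔCt(control shRNA) = 19.430 − 21.710 = -2.280
ΔCt(NOTCH4 shRNA) = 19.950 − 21.290 = -1.340
ΔΔCt = -1.340 − (-2.280) = 0.940
Fold change = 2^(−0.940) = 0.5212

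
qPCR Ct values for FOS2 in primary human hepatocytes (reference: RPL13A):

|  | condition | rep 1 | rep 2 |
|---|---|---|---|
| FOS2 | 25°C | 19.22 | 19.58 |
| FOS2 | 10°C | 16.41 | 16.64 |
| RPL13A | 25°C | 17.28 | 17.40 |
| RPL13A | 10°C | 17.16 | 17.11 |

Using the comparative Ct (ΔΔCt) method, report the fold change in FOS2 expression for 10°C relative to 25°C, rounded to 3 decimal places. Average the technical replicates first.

6.364

Mean Ct: FOS2 25°C 19.400; FOS2 10°C 16.525; RPL13A 25°C 17.340; RPL13A 10°C 17.135
ΔCt(25°C) = 19.400 − 17.340 = 2.060
ΔCt(10°C) = 16.525 − 17.135 = -0.610
ΔΔCt = -0.610 − 2.060 = -2.670
Fold change = 2^(−(-2.670)) = 2^2.670 = 6.3643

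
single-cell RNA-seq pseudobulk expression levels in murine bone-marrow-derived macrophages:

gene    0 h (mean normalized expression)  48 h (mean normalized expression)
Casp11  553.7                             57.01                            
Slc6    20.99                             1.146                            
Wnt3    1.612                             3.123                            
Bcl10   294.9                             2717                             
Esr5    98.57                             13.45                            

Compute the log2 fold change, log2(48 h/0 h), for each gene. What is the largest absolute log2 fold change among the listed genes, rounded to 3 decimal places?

log2(57.01/553.7) = -3.280  (Casp11)
log2(1.146/20.99) = -4.195  (Slc6)
log2(3.123/1.612) = 0.954  (Wnt3)
log2(2717/294.9) = 3.204  (Bcl10)
log2(13.45/98.57) = -2.874  (Esr5)
The largest magnitude belongs to Slc6.

4.195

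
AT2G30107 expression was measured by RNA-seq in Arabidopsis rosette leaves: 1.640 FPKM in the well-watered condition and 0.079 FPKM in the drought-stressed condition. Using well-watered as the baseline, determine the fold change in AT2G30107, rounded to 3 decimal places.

0.048

Fold change = 0.079 / 1.640 = 0.0482
AT2G30107 is downregulated.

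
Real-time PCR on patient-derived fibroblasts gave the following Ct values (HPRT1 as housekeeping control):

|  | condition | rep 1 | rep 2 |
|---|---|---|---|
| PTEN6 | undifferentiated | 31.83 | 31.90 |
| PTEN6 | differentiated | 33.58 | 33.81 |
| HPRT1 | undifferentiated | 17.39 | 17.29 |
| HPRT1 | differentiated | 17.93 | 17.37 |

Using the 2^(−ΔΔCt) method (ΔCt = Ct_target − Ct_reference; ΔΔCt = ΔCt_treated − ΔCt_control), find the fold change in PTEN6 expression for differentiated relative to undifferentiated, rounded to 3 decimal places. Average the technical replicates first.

0.349

Mean Ct: PTEN6 undifferentiated 31.865; PTEN6 differentiated 33.695; HPRT1 undifferentiated 17.340; HPRT1 differentiated 17.650
ΔCt(undifferentiated) = 31.865 − 17.340 = 14.525
ΔCt(differentiated) = 33.695 − 17.650 = 16.045
ΔΔCt = 16.045 − 14.525 = 1.520
Fold change = 2^(−1.520) = 0.3487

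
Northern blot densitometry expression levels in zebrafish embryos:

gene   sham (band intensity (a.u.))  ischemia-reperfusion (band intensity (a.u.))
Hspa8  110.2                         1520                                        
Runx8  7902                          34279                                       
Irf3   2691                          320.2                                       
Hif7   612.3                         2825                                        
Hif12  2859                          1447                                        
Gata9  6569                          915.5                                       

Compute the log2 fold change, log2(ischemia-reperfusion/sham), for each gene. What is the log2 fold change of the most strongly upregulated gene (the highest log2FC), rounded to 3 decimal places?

log2(1520/110.2) = 3.786  (Hspa8)
log2(34279/7902) = 2.117  (Runx8)
log2(320.2/2691) = -3.071  (Irf3)
log2(2825/612.3) = 2.206  (Hif7)
log2(1447/2859) = -0.982  (Hif12)
log2(915.5/6569) = -2.843  (Gata9)
Hspa8 is most strongly upregulated.

3.786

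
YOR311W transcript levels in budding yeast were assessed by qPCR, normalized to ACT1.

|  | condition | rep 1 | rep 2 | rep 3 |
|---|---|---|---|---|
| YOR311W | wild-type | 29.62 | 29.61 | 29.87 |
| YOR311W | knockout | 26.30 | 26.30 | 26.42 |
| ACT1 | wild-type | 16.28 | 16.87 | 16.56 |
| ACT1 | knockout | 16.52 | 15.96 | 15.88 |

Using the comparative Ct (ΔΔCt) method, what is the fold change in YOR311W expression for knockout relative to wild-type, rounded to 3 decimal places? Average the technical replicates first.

7.516

Mean Ct: YOR311W wild-type 29.700; YOR311W knockout 26.340; ACT1 wild-type 16.570; ACT1 knockout 16.120
ΔCt(wild-type) = 29.700 − 16.570 = 13.130
ΔCt(knockout) = 26.340 − 16.120 = 10.220
ΔΔCt = 10.220 − 13.130 = -2.910
Fold change = 2^(−(-2.910)) = 2^2.910 = 7.5162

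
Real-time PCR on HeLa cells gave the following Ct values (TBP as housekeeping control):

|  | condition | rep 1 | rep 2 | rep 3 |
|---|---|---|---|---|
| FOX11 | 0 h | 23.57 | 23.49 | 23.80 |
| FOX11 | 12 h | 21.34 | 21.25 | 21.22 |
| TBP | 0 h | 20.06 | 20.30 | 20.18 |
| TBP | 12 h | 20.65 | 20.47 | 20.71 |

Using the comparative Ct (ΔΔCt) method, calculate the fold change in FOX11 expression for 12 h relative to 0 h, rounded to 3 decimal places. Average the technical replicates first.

Mean Ct: FOX11 0 h 23.620; FOX11 12 h 21.270; TBP 0 h 20.180; TBP 12 h 20.610
ΔCt(0 h) = 23.620 − 20.180 = 3.440
ΔCt(12 h) = 21.270 − 20.610 = 0.660
ΔΔCt = 0.660 − 3.440 = -2.780
Fold change = 2^(−(-2.780)) = 2^2.780 = 6.8685

6.869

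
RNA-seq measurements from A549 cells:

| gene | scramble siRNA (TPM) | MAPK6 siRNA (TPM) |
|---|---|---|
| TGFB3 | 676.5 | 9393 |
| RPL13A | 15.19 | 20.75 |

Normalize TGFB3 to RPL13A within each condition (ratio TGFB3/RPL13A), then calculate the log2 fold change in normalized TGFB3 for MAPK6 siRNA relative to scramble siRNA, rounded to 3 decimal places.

3.345

TGFB3/RPL13A (scramble siRNA) = 676.5 / 15.19 = 44.536
TGFB3/RPL13A (MAPK6 siRNA) = 9393 / 20.75 = 452.67
Fold change = 452.67 / 44.536 = 10.1643
log2(10.1643) = 3.3454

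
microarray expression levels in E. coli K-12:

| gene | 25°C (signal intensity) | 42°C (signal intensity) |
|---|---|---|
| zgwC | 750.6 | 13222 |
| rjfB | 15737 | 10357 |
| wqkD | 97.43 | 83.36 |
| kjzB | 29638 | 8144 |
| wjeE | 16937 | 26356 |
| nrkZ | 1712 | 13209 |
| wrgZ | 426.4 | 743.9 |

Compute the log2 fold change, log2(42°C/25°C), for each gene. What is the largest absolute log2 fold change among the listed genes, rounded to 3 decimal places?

4.139

log2(13222/750.6) = 4.139  (zgwC)
log2(10357/15737) = -0.604  (rjfB)
log2(83.36/97.43) = -0.225  (wqkD)
log2(8144/29638) = -1.864  (kjzB)
log2(26356/16937) = 0.638  (wjeE)
log2(13209/1712) = 2.948  (nrkZ)
log2(743.9/426.4) = 0.803  (wrgZ)
The largest magnitude belongs to zgwC.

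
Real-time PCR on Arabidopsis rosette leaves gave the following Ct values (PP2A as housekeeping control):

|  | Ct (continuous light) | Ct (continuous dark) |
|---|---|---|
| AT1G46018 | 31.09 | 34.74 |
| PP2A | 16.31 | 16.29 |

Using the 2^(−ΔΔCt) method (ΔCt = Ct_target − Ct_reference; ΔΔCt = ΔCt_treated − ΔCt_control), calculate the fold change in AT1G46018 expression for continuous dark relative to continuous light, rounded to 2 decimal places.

ΔCt(continuous light) = 31.090 − 16.310 = 14.780
ΔCt(continuous dark) = 34.740 − 16.290 = 18.450
ΔΔCt = 18.450 − 14.780 = 3.670
Fold change = 2^(−3.670) = 0.079

0.08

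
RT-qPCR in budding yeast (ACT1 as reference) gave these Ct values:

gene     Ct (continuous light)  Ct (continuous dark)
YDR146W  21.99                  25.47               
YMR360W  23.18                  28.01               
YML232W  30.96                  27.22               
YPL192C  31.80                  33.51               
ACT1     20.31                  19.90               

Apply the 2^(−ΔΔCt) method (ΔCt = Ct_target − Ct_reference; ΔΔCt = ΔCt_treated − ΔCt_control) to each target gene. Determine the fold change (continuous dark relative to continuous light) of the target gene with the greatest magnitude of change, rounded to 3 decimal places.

YDR146W: ΔΔCt = (25.47−19.90) − (21.99−20.31) = 5.57 − 1.68 = 3.89; fold change = 2^-3.89 = 0.067
YMR360W: ΔΔCt = (28.01−19.90) − (23.18−20.31) = 8.11 − 2.87 = 5.24; fold change = 2^-5.24 = 0.026
YML232W: ΔΔCt = (27.22−19.90) − (30.96−20.31) = 7.32 − 10.65 = -3.33; fold change = 2^3.33 = 10.056
YPL192C: ΔΔCt = (33.51−19.90) − (31.80−20.31) = 13.61 − 11.49 = 2.12; fold change = 2^-2.12 = 0.230
YMR360W has the largest |ΔΔCt| = 5.24.

0.026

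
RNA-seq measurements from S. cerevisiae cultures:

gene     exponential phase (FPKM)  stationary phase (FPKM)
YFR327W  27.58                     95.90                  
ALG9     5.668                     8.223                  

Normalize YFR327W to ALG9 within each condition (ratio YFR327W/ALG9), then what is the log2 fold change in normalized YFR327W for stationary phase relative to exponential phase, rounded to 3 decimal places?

YFR327W/ALG9 (exponential phase) = 27.58 / 5.668 = 4.8659
YFR327W/ALG9 (stationary phase) = 95.90 / 8.223 = 11.662
Fold change = 11.662 / 4.8659 = 2.3968
log2(2.3968) = 1.2611

1.261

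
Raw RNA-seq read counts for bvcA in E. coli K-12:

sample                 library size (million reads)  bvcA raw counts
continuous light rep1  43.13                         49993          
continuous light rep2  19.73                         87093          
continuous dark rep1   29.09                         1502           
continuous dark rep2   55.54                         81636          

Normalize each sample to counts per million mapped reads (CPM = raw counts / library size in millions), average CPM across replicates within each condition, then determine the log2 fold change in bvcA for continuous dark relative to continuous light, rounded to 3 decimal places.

-1.873

CPM(continuous light rep1) = 49993 / 43.13 = 1159.1236
CPM(continuous light rep2) = 87093 / 19.73 = 4414.2423
CPM(continuous dark rep1) = 1502 / 29.09 = 51.6329
CPM(continuous dark rep2) = 81636 / 55.54 = 1469.8596
mean CPM(continuous light) = 2786.6829; mean CPM(continuous dark) = 760.7462
Fold change = 760.7462 / 2786.6829 = 0.27299
log2(0.27299) = -1.8731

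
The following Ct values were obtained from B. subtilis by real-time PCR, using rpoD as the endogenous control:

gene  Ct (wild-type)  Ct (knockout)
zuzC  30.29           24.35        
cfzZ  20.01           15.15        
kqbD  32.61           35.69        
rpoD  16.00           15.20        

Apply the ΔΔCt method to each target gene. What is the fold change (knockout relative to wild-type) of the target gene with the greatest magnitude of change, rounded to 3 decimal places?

zuzC: ΔΔCt = (24.35−15.20) − (30.29−16.00) = 9.15 − 14.29 = -5.14; fold change = 2^5.14 = 35.261
cfzZ: ΔΔCt = (15.15−15.20) − (20.01−16.00) = -0.05 − 4.01 = -4.06; fold change = 2^4.06 = 16.679
kqbD: ΔΔCt = (35.69−15.20) − (32.61−16.00) = 20.49 − 16.61 = 3.88; fold change = 2^-3.88 = 0.068
zuzC has the largest |ΔΔCt| = 5.14.

35.261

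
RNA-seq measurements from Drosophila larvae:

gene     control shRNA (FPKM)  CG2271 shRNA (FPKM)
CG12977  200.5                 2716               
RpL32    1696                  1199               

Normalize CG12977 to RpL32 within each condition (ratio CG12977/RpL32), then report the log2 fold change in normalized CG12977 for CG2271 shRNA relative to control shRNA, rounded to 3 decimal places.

CG12977/RpL32 (control shRNA) = 200.5 / 1696 = 0.11822
CG12977/RpL32 (CG2271 shRNA) = 2716 / 1199 = 2.2652
Fold change = 2.2652 / 0.11822 = 19.1612
log2(19.1612) = 4.2601

4.260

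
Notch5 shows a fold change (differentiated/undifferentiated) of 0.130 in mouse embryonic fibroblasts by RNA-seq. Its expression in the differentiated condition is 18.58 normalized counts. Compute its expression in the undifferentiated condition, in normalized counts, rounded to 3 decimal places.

undifferentiated expression = 18.58 / 0.130 = 142.923

142.923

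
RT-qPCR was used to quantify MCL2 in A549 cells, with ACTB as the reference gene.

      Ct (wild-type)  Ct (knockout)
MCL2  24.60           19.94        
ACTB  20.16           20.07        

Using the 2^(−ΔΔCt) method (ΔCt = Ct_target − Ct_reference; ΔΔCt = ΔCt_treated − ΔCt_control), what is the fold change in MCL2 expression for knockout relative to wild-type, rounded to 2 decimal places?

23.75

ΔCt(wild-type) = 24.600 − 20.160 = 4.440
ΔCt(knockout) = 19.940 − 20.070 = -0.130
ΔΔCt = -0.130 − 4.440 = -4.570
Fold change = 2^(−(-4.570)) = 2^4.570 = 23.752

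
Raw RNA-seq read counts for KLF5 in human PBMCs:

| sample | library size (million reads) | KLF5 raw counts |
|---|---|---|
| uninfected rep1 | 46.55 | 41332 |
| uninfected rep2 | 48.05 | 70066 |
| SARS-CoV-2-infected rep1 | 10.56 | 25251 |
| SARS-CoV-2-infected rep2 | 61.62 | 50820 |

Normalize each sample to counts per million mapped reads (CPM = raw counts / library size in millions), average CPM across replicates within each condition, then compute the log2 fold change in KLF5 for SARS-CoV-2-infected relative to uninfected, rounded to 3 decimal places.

CPM(uninfected rep1) = 41332 / 46.55 = 887.9055
CPM(uninfected rep2) = 70066 / 48.05 = 1458.1894
CPM(SARS-CoV-2-infected rep1) = 25251 / 10.56 = 2391.1932
CPM(SARS-CoV-2-infected rep2) = 50820 / 61.62 = 824.7322
mean CPM(uninfected) = 1173.0474; mean CPM(SARS-CoV-2-infected) = 1607.9627
Fold change = 1607.9627 / 1173.0474 = 1.37076
log2(1.37076) = 0.4550

0.455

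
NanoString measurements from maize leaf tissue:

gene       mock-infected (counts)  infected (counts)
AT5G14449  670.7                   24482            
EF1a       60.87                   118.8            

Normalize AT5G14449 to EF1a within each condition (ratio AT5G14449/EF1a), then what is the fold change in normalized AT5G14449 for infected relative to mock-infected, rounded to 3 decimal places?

AT5G14449/EF1a (mock-infected) = 670.7 / 60.87 = 11.019
AT5G14449/EF1a (infected) = 24482 / 118.8 = 206.08
Fold change = 206.08 / 11.019 = 18.7027

18.703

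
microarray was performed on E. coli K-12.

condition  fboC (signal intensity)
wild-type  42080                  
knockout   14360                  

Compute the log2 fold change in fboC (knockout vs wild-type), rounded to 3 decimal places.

Fold change = 14360 / 42080 = 0.3413
log2(0.3413) = -1.5511

-1.551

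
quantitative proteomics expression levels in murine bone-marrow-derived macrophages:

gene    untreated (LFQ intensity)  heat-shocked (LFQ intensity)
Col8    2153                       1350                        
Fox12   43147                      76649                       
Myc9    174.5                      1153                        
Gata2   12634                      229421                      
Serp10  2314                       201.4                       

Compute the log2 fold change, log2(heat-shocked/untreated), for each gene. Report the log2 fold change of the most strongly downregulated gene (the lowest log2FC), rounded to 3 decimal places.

-3.522

log2(1350/2153) = -0.673  (Col8)
log2(76649/43147) = 0.829  (Fox12)
log2(1153/174.5) = 2.724  (Myc9)
log2(229421/12634) = 4.183  (Gata2)
log2(201.4/2314) = -3.522  (Serp10)
Serp10 is most strongly downregulated.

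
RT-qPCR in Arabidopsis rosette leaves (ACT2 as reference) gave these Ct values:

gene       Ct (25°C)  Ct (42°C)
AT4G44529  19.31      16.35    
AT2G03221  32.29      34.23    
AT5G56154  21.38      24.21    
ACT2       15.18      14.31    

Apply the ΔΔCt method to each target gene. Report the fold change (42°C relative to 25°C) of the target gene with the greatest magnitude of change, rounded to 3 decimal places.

0.077

AT4G44529: ΔΔCt = (16.35−14.31) − (19.31−15.18) = 2.04 − 4.13 = -2.09; fold change = 2^2.09 = 4.257
AT2G03221: ΔΔCt = (34.23−14.31) − (32.29−15.18) = 19.92 − 17.11 = 2.81; fold change = 2^-2.81 = 0.143
AT5G56154: ΔΔCt = (24.21−14.31) − (21.38−15.18) = 9.90 − 6.20 = 3.70; fold change = 2^-3.70 = 0.077
AT5G56154 has the largest |ΔΔCt| = 3.70.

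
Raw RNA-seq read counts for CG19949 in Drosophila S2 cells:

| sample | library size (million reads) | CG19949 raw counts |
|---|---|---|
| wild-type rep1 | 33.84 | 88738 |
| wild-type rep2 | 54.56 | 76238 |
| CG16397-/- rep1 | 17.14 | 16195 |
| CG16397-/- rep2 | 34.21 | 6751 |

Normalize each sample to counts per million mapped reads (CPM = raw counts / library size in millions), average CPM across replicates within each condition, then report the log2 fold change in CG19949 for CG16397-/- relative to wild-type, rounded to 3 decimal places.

-1.815

CPM(wild-type rep1) = 88738 / 33.84 = 2622.2813
CPM(wild-type rep2) = 76238 / 54.56 = 1397.3240
CPM(CG16397-/- rep1) = 16195 / 17.14 = 944.8658
CPM(CG16397-/- rep2) = 6751 / 34.21 = 197.3400
mean CPM(wild-type) = 2009.8027; mean CPM(CG16397-/-) = 571.1029
Fold change = 571.1029 / 2009.8027 = 0.28416
log2(0.28416) = -1.8152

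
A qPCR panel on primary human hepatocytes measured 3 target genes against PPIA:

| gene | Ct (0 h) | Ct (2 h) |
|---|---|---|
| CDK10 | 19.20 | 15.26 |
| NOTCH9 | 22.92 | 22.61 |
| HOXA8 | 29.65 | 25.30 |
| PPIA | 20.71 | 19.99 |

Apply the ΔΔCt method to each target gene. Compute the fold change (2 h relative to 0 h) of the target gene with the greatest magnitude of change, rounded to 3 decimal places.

12.381

CDK10: ΔΔCt = (15.26−19.99) − (19.20−20.71) = -4.73 − (-1.51) = -3.22; fold change = 2^3.22 = 9.318
NOTCH9: ΔΔCt = (22.61−19.99) − (22.92−20.71) = 2.62 − 2.21 = 0.41; fold change = 2^-0.41 = 0.753
HOXA8: ΔΔCt = (25.30−19.99) − (29.65−20.71) = 5.31 − 8.94 = -3.63; fold change = 2^3.63 = 12.381
HOXA8 has the largest |ΔΔCt| = 3.63.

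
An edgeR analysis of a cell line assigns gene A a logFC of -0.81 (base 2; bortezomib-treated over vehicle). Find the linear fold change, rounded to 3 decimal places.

0.570

Fold change = 2^(-0.81) = 0.5704
That is, gene A drops to 57.0% of the vehicle level.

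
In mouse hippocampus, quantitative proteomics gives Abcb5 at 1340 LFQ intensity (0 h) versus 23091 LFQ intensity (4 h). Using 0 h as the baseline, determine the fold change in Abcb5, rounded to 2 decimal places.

Fold change = 23091 / 1340 = 17.232
Abcb5 is upregulated.

17.23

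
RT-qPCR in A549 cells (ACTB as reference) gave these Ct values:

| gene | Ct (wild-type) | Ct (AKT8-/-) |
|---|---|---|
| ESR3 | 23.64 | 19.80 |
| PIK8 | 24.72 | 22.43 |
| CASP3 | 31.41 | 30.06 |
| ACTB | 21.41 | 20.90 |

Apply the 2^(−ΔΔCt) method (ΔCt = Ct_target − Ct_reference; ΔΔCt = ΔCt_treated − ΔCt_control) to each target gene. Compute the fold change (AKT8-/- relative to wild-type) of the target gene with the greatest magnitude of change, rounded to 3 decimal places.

ESR3: ΔΔCt = (19.80−20.90) − (23.64−21.41) = -1.10 − 2.23 = -3.33; fold change = 2^3.33 = 10.056
PIK8: ΔΔCt = (22.43−20.90) − (24.72−21.41) = 1.53 − 3.31 = -1.78; fold change = 2^1.78 = 3.434
CASP3: ΔΔCt = (30.06−20.90) − (31.41−21.41) = 9.16 − 10.00 = -0.84; fold change = 2^0.84 = 1.790
ESR3 has the largest |ΔΔCt| = 3.33.

10.056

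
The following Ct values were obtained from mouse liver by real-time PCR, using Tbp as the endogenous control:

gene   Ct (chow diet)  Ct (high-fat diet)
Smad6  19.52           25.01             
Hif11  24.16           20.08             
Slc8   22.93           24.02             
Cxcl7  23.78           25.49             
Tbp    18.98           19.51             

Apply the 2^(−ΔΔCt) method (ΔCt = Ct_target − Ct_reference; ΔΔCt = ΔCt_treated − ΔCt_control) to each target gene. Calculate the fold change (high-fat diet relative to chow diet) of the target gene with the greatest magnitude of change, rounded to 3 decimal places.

0.032

Smad6: ΔΔCt = (25.01−19.51) − (19.52−18.98) = 5.50 − 0.54 = 4.96; fold change = 2^-4.96 = 0.032
Hif11: ΔΔCt = (20.08−19.51) − (24.16−18.98) = 0.57 − 5.18 = -4.61; fold change = 2^4.61 = 24.420
Slc8: ΔΔCt = (24.02−19.51) − (22.93−18.98) = 4.51 − 3.95 = 0.56; fold change = 2^-0.56 = 0.678
Cxcl7: ΔΔCt = (25.49−19.51) − (23.78−18.98) = 5.98 − 4.80 = 1.18; fold change = 2^-1.18 = 0.441
Smad6 has the largest |ΔΔCt| = 4.96.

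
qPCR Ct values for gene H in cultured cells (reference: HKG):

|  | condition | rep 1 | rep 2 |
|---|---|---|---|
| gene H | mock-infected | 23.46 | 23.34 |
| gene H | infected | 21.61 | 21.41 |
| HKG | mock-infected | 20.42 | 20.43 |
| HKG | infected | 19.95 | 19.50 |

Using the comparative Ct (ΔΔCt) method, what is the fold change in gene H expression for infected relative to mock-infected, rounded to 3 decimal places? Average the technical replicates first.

2.282

Mean Ct: gene H mock-infected 23.400; gene H infected 21.510; HKG mock-infected 20.425; HKG infected 19.725
ΔCt(mock-infected) = 23.400 − 20.425 = 2.975
ΔCt(infected) = 21.510 − 19.725 = 1.785
ΔΔCt = 1.785 − 2.975 = -1.190
Fold change = 2^(−(-1.190)) = 2^1.190 = 2.2815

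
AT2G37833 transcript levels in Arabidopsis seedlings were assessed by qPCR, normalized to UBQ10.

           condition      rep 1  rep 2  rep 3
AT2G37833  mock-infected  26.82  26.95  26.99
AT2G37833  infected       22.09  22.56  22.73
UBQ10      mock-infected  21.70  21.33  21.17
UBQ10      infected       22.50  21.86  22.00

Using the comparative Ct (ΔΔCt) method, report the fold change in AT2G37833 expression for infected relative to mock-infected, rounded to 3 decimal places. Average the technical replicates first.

Mean Ct: AT2G37833 mock-infected 26.920; AT2G37833 infected 22.460; UBQ10 mock-infected 21.400; UBQ10 infected 22.120
ΔCt(mock-infected) = 26.920 − 21.400 = 5.520
ΔCt(infected) = 22.460 − 22.120 = 0.340
ΔΔCt = 0.340 − 5.520 = -5.180
Fold change = 2^(−(-5.180)) = 2^5.180 = 36.2523

36.252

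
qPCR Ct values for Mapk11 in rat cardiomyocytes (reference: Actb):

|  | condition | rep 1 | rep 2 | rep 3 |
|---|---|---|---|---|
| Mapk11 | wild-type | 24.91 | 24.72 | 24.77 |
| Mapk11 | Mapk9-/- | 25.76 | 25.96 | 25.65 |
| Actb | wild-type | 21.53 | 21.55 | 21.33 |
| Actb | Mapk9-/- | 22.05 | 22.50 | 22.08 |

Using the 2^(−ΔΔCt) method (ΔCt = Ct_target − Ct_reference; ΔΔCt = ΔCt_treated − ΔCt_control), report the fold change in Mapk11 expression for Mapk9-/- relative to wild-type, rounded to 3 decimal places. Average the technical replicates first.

Mean Ct: Mapk11 wild-type 24.800; Mapk11 Mapk9-/- 25.790; Actb wild-type 21.470; Actb Mapk9-/- 22.210
ΔCt(wild-type) = 24.800 − 21.470 = 3.330
ΔCt(Mapk9-/-) = 25.790 − 22.210 = 3.580
ΔΔCt = 3.580 − 3.330 = 0.250
Fold change = 2^(−0.250) = 0.8409

0.841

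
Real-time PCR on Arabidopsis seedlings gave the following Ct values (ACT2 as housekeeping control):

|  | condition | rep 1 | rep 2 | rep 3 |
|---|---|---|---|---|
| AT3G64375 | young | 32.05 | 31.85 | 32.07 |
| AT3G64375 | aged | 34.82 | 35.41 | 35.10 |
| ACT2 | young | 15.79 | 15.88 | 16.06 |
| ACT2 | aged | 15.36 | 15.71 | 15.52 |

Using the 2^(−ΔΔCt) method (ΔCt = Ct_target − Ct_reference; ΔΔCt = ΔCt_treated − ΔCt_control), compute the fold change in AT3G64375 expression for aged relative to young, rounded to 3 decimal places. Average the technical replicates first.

0.088

Mean Ct: AT3G64375 young 31.990; AT3G64375 aged 35.110; ACT2 young 15.910; ACT2 aged 15.530
ΔCt(young) = 31.990 − 15.910 = 16.080
ΔCt(aged) = 35.110 − 15.530 = 19.580
ΔΔCt = 19.580 − 16.080 = 3.500
Fold change = 2^(−3.500) = 0.0884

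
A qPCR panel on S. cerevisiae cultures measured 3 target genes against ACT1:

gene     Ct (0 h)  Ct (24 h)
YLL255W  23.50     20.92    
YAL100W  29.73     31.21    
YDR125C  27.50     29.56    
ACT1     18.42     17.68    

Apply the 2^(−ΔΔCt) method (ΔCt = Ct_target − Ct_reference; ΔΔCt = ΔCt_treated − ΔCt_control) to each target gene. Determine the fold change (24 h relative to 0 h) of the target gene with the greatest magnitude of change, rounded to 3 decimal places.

0.144

YLL255W: ΔΔCt = (20.92−17.68) − (23.50−18.42) = 3.24 − 5.08 = -1.84; fold change = 2^1.84 = 3.580
YAL100W: ΔΔCt = (31.21−17.68) − (29.73−18.42) = 13.53 − 11.31 = 2.22; fold change = 2^-2.22 = 0.215
YDR125C: ΔΔCt = (29.56−17.68) − (27.50−18.42) = 11.88 − 9.08 = 2.80; fold change = 2^-2.80 = 0.144
YDR125C has the largest |ΔΔCt| = 2.80.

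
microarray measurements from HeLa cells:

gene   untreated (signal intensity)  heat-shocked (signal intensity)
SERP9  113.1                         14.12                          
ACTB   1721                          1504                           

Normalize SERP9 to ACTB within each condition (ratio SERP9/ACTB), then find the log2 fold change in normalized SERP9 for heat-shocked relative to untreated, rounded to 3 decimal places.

-2.807

SERP9/ACTB (untreated) = 113.1 / 1721 = 0.065718
SERP9/ACTB (heat-shocked) = 14.12 / 1504 = 0.0093883
Fold change = 0.0093883 / 0.065718 = 0.1429
log2(0.1429) = -2.8073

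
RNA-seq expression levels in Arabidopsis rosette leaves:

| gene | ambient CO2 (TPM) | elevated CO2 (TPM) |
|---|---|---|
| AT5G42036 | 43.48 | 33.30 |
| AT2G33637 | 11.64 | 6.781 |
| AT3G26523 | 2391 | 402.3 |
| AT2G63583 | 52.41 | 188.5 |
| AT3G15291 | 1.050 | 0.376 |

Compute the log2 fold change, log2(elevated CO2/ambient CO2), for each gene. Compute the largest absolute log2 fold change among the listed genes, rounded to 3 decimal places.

log2(33.30/43.48) = -0.385  (AT5G42036)
log2(6.781/11.64) = -0.780  (AT2G33637)
log2(402.3/2391) = -2.571  (AT3G26523)
log2(188.5/52.41) = 1.847  (AT2G63583)
log2(0.376/1.050) = -1.482  (AT3G15291)
The largest magnitude belongs to AT3G26523.

2.571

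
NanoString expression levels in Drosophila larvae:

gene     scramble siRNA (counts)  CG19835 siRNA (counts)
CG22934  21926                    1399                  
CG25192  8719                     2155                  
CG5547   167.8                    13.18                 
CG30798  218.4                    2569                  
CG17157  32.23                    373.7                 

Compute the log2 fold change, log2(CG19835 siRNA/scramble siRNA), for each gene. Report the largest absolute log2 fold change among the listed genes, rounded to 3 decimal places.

3.970

log2(1399/21926) = -3.970  (CG22934)
log2(2155/8719) = -2.016  (CG25192)
log2(13.18/167.8) = -3.670  (CG5547)
log2(2569/218.4) = 3.556  (CG30798)
log2(373.7/32.23) = 3.535  (CG17157)
The largest magnitude belongs to CG22934.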